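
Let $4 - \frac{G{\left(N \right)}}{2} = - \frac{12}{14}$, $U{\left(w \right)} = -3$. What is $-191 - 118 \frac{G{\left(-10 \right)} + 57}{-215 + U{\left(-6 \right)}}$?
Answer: $- \frac{118180}{763} \approx -154.89$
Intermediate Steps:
$G{\left(N \right)} = \frac{68}{7}$ ($G{\left(N \right)} = 8 - 2 \left(- \frac{12}{14}\right) = 8 - 2 \left(\left(-12\right) \frac{1}{14}\right) = 8 - - \frac{12}{7} = 8 + \frac{12}{7} = \frac{68}{7}$)
$-191 - 118 \frac{G{\left(-10 \right)} + 57}{-215 + U{\left(-6 \right)}} = -191 - 118 \frac{\frac{68}{7} + 57}{-215 - 3} = -191 - 118 \frac{467}{7 \left(-218\right)} = -191 - 118 \cdot \frac{467}{7} \left(- \frac{1}{218}\right) = -191 - - \frac{27553}{763} = -191 + \frac{27553}{763} = - \frac{118180}{763}$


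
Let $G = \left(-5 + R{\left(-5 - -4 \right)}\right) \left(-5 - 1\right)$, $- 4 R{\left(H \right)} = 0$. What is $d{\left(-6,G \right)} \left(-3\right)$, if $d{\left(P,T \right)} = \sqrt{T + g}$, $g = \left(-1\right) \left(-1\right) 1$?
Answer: $- 3 \sqrt{31} \approx -16.703$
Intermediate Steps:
$R{\left(H \right)} = 0$ ($R{\left(H \right)} = \left(- \frac{1}{4}\right) 0 = 0$)
$g = 1$ ($g = 1 \cdot 1 = 1$)
$G = 30$ ($G = \left(-5 + 0\right) \left(-5 - 1\right) = \left(-5\right) \left(-6\right) = 30$)
$d{\left(P,T \right)} = \sqrt{1 + T}$ ($d{\left(P,T \right)} = \sqrt{T + 1} = \sqrt{1 + T}$)
$d{\left(-6,G \right)} \left(-3\right) = \sqrt{1 + 30} \left(-3\right) = \sqrt{31} \left(-3\right) = - 3 \sqrt{31}$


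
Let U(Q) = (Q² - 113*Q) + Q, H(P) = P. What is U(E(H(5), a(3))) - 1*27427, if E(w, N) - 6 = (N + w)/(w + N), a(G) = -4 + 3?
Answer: -28162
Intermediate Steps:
a(G) = -1
E(w, N) = 7 (E(w, N) = 6 + (N + w)/(w + N) = 6 + (N + w)/(N + w) = 6 + 1 = 7)
U(Q) = Q² - 112*Q
U(E(H(5), a(3))) - 1*27427 = 7*(-112 + 7) - 1*27427 = 7*(-105) - 27427 = -735 - 27427 = -28162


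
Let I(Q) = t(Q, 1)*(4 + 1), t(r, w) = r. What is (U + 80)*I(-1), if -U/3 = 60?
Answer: 500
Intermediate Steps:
U = -180 (U = -3*60 = -180)
I(Q) = 5*Q (I(Q) = Q*(4 + 1) = Q*5 = 5*Q)
(U + 80)*I(-1) = (-180 + 80)*(5*(-1)) = -100*(-5) = 500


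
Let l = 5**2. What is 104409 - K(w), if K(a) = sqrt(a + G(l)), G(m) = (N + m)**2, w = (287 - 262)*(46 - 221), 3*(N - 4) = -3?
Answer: 104409 - 3*I*sqrt(399) ≈ 1.0441e+5 - 59.925*I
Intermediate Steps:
N = 3 (N = 4 + (1/3)*(-3) = 4 - 1 = 3)
l = 25
w = -4375 (w = 25*(-175) = -4375)
G(m) = (3 + m)**2
K(a) = sqrt(784 + a) (K(a) = sqrt(a + (3 + 25)**2) = sqrt(a + 28**2) = sqrt(a + 784) = sqrt(784 + a))
104409 - K(w) = 104409 - sqrt(784 - 4375) = 104409 - sqrt(-3591) = 104409 - 3*I*sqrt(399)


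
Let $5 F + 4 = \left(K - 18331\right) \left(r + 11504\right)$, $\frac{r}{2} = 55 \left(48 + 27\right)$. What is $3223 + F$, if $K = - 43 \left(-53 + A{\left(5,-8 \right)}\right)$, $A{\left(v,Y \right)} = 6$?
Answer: $- \frac{322171629}{5} \approx -6.4434 \cdot 10^{7}$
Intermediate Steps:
$r = 8250$ ($r = 2 \cdot 55 \left(48 + 27\right) = 2 \cdot 55 \cdot 75 = 2 \cdot 4125 = 8250$)
$K = 2021$ ($K = - 43 \left(-53 + 6\right) = \left(-43\right) \left(-47\right) = 2021$)
$F = - \frac{322187744}{5}$ ($F = - \frac{4}{5} + \frac{\left(2021 - 18331\right) \left(8250 + 11504\right)}{5} = - \frac{4}{5} + \frac{\left(-16310\right) 19754}{5} = - \frac{4}{5} + \frac{1}{5} \left(-322187740\right) = - \frac{4}{5} - 64437548 = - \frac{322187744}{5} \approx -6.4438 \cdot 10^{7}$)
$3223 + F = 3223 - \frac{322187744}{5} = - \frac{322171629}{5}$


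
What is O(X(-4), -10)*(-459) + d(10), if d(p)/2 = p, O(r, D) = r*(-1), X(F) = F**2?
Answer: 7364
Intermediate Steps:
O(r, D) = -r
d(p) = 2*p
O(X(-4), -10)*(-459) + d(10) = -1*(-4)**2*(-459) + 2*10 = -1*16*(-459) + 20 = -16*(-459) + 20 = 7344 + 20 = 7364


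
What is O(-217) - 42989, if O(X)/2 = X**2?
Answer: 51189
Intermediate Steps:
O(X) = 2*X**2
O(-217) - 42989 = 2*(-217)**2 - 42989 = 2*47089 - 42989 = 94178 - 42989 = 51189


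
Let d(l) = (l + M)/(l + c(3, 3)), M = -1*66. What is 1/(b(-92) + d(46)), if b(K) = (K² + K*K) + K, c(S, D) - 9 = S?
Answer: 29/488234 ≈ 5.9398e-5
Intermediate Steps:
c(S, D) = 9 + S
M = -66
b(K) = K + 2*K² (b(K) = (K² + K²) + K = 2*K² + K = K + 2*K²)
d(l) = (-66 + l)/(12 + l) (d(l) = (l - 66)/(l + (9 + 3)) = (-66 + l)/(l + 12) = (-66 + l)/(12 + l))
1/(b(-92) + d(46)) = 1/(-92*(1 + 2*(-92)) + (-66 + 46)/(12 + 46)) = 1/(-92*(1 - 184) - 20/58) = 1/(-92*(-183) + (1/58)*(-20)) = 1/(16836 - 10/29) = 1/(488234/29) = 29/488234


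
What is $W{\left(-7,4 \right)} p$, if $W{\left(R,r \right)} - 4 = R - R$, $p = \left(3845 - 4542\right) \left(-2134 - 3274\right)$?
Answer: $15077504$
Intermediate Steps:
$p = 3769376$ ($p = \left(-697\right) \left(-5408\right) = 3769376$)
$W{\left(R,r \right)} = 4$ ($W{\left(R,r \right)} = 4 + \left(R - R\right) = 4 + 0 = 4$)
$W{\left(-7,4 \right)} p = 4 \cdot 3769376 = 15077504$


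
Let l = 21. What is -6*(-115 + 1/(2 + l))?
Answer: 15864/23 ≈ 689.74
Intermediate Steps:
-6*(-115 + 1/(2 + l)) = -6*(-115 + 1/(2 + 21)) = -6*(-115 + 1/23) = -6*(-2644/23) = 15864/23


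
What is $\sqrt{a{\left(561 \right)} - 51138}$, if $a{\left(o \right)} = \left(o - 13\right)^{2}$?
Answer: $\sqrt{249166} \approx 499.17$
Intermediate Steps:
$a{\left(o \right)} = \left(-13 + o\right)^{2}$
$\sqrt{a{\left(561 \right)} - 51138} = \sqrt{\left(-13 + 561\right)^{2} - 51138} = \sqrt{548^{2} - 51138} = \sqrt{300304 - 51138} = \sqrt{249166}$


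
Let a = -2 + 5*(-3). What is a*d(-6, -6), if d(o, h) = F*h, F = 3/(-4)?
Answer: -153/2 ≈ -76.500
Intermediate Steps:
F = -¾ (F = 3*(-¼) = -¾ ≈ -0.75000)
d(o, h) = -3*h/4
a = -17 (a = -2 - 15 = -17)
a*d(-6, -6) = -(-51)*(-6)/4 = -17*9/2 = -153/2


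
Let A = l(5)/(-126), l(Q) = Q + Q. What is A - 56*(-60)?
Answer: 211675/63 ≈ 3359.9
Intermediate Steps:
l(Q) = 2*Q
A = -5/63 (A = (2*5)/(-126) = 10*(-1/126) = -5/63 ≈ -0.079365)
A - 56*(-60) = -5/63 - 56*(-60) = -5/63 + 3360 = 211675/63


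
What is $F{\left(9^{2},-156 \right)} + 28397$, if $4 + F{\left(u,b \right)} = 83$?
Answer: $28476$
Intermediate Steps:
$F{\left(u,b \right)} = 79$ ($F{\left(u,b \right)} = -4 + 83 = 79$)
$F{\left(9^{2},-156 \right)} + 28397 = 79 + 28397 = 28476$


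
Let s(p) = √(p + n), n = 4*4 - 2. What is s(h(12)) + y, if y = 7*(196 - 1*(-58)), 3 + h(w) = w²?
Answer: 1778 + √155 ≈ 1790.4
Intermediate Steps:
h(w) = -3 + w²
n = 14 (n = 16 - 2 = 14)
s(p) = √(14 + p) (s(p) = √(p + 14) = √(14 + p))
y = 1778 (y = 7*(196 + 58) = 7*254 = 1778)
s(h(12)) + y = √(14 + (-3 + 12²)) + 1778 = √(14 + (-3 + 144)) + 1778 = √(14 + 141) + 1778 = √155 + 1778 = 1778 + √155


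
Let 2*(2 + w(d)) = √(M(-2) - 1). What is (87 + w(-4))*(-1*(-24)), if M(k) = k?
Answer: 2040 + 12*I*√3 ≈ 2040.0 + 20.785*I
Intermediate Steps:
w(d) = -2 + I*√3/2 (w(d) = -2 + √(-2 - 1)/2 = -2 + √(-3)/2 = -2 + (I*√3)/2 = -2 + I*√3/2)
(87 + w(-4))*(-1*(-24)) = (87 + (-2 + I*√3/2))*(-1*(-24)) = (85 + I*√3/2)*24 = 2040 + 12*I*√3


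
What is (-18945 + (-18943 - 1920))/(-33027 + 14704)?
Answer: 39808/18323 ≈ 2.1726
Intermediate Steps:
(-18945 + (-18943 - 1920))/(-33027 + 14704) = (-18945 - 20863)/(-18323) = -39808*(-1/18323) = 39808/18323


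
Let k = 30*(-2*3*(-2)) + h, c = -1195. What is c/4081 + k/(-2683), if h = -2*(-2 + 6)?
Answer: -4642697/10949323 ≈ -0.42402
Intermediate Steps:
h = -8 (h = -2*4 = -8)
k = 352 (k = 30*(-2*3*(-2)) - 8 = 30*(-6*(-2)) - 8 = 30*12 - 8 = 360 - 8 = 352)
c/4081 + k/(-2683) = -1195/4081 + 352/(-2683) = -1195*1/4081 + 352*(-1/2683) = -1195/4081 - 352/2683 = -4642697/10949323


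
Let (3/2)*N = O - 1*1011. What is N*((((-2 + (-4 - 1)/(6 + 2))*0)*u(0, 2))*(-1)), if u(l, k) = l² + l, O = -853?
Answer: 0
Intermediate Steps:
u(l, k) = l + l²
N = -3728/3 (N = 2*(-853 - 1*1011)/3 = 2*(-853 - 1011)/3 = (⅔)*(-1864) = -3728/3 ≈ -1242.7)
N*((((-2 + (-4 - 1)/(6 + 2))*0)*u(0, 2))*(-1)) = -3728*((-2 + (-4 - 1)/(6 + 2))*0)*(0*(1 + 0))*(-1)/3 = -3728*((-2 - 5/8)*0)*(0*1)*(-1)/3 = -3728*((-2 - 5*⅛)*0)*0*(-1)/3 = -3728*((-2 - 5/8)*0)*0*(-1)/3 = -3728*-21/8*0*0*(-1)/3 = -3728*0*0*(-1)/3 = -0*(-1) = -3728/3*0 = 0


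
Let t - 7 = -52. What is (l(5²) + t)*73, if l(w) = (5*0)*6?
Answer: -3285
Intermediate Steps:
t = -45 (t = 7 - 52 = -45)
l(w) = 0 (l(w) = 0*6 = 0)
(l(5²) + t)*73 = (0 - 45)*73 = -45*73 = -3285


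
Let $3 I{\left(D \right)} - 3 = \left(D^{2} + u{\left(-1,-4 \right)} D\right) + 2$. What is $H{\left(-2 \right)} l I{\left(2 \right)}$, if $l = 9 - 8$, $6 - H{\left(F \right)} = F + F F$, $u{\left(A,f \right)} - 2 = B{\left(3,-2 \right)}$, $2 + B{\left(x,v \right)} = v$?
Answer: $\frac{20}{3} \approx 6.6667$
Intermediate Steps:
$B{\left(x,v \right)} = -2 + v$
$u{\left(A,f \right)} = -2$ ($u{\left(A,f \right)} = 2 - 4 = -2$)
$H{\left(F \right)} = 6 - F - F^{2}$ ($H{\left(F \right)} = 6 - \left(F + F F\right) = 6 - \left(F + F^{2}\right) = 6 - F - F^{2}$)
$I{\left(D \right)} = \frac{5}{3} - \frac{2 D}{3} + \frac{D^{2}}{3}$ ($I{\left(D \right)} = 1 + \frac{\left(D^{2} - 2 D\right) + 2}{3} = 1 + \frac{2 + D^{2} - 2 D}{3} = 1 + \left(\frac{2}{3} - \frac{2 D}{3} + \frac{D^{2}}{3}\right) = \frac{5}{3} - \frac{2 D}{3} + \frac{D^{2}}{3}$)
$l = 1$ ($l = 9 - 8 = 1$)
$H{\left(-2 \right)} l I{\left(2 \right)} = \left(6 - -2 - \left(-2\right)^{2}\right) 1 \left(\frac{5}{3} - \frac{4}{3} + \frac{2^{2}}{3}\right) = \left(6 + 2 - 4\right) 1 \left(\frac{5}{3} - \frac{4}{3} + \frac{1}{3} \cdot 4\right) = \left(6 + 2 - 4\right) 1 \left(\frac{5}{3} - \frac{4}{3} + \frac{4}{3}\right) = 4 \cdot 1 \cdot \frac{5}{3} = 4 \cdot \frac{5}{3} = \frac{20}{3}$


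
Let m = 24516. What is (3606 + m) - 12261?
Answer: 15861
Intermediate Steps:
(3606 + m) - 12261 = (3606 + 24516) - 12261 = 28122 - 12261 = 15861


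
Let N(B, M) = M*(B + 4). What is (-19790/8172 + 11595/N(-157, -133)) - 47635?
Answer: -440090483675/9238446 ≈ -47637.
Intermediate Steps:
N(B, M) = M*(4 + B)
(-19790/8172 + 11595/N(-157, -133)) - 47635 = (-19790/8172 + 11595/((-133*(4 - 157)))) - 47635 = (-19790*1/8172 + 11595/((-133*(-153)))) - 47635 = (-9895/4086 + 11595/20349) - 47635 = (-9895/4086 + 11595*(1/20349)) - 47635 = (-9895/4086 + 3865/6783) - 47635 = -17108465/9238446 - 47635 = -440090483675/9238446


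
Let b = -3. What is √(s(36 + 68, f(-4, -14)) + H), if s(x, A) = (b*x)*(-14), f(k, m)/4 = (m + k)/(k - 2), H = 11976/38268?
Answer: 5*√1776980958/3189 ≈ 66.093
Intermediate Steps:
H = 998/3189 (H = 11976*(1/38268) = 998/3189 ≈ 0.31295)
f(k, m) = 4*(k + m)/(-2 + k) (f(k, m) = 4*((m + k)/(k - 2)) = 4*((k + m)/(-2 + k)) = 4*(k + m)/(-2 + k))
s(x, A) = 42*x (s(x, A) = -3*x*(-14) = 42*x)
√(s(36 + 68, f(-4, -14)) + H) = √(42*(36 + 68) + 998/3189) = √(42*104 + 998/3189) = √(4368 + 998/3189) = √(13930550/3189) = 5*√1776980958/3189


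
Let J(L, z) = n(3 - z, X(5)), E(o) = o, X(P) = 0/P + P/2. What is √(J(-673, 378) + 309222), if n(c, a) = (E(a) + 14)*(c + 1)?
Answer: √303051 ≈ 550.50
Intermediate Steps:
X(P) = P/2 (X(P) = 0 + P*(½) = 0 + P/2 = P/2)
n(c, a) = (1 + c)*(14 + a) (n(c, a) = (a + 14)*(c + 1) = (14 + a)*(1 + c) = (1 + c)*(14 + a))
J(L, z) = 66 - 33*z/2 (J(L, z) = 14 + (½)*5 + 14*(3 - z) + ((½)*5)*(3 - z) = 14 + 5/2 + (42 - 14*z) + 5*(3 - z)/2 = 14 + 5/2 + (42 - 14*z) + (15/2 - 5*z/2) = 66 - 33*z/2)
√(J(-673, 378) + 309222) = √((66 - 33/2*378) + 309222) = √((66 - 6237) + 309222) = √(-6171 + 309222) = √303051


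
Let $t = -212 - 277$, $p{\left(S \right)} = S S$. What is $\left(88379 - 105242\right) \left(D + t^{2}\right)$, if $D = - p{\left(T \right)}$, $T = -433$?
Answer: $-870670416$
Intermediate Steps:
$p{\left(S \right)} = S^{2}$
$t = -489$ ($t = -212 - 277 = -489$)
$D = -187489$ ($D = - \left(-433\right)^{2} = \left(-1\right) 187489 = -187489$)
$\left(88379 - 105242\right) \left(D + t^{2}\right) = \left(88379 - 105242\right) \left(-187489 + \left(-489\right)^{2}\right) = - 16863 \left(-187489 + 239121\right) = \left(-16863\right) 51632 = -870670416$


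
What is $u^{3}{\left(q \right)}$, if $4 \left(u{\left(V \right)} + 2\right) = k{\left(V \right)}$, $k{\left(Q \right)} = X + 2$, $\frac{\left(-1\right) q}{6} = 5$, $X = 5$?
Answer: $- \frac{1}{64} \approx -0.015625$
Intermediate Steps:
$q = -30$ ($q = \left(-6\right) 5 = -30$)
$k{\left(Q \right)} = 7$ ($k{\left(Q \right)} = 5 + 2 = 7$)
$u{\left(V \right)} = - \frac{1}{4}$ ($u{\left(V \right)} = -2 + \frac{1}{4} \cdot 7 = -2 + \frac{7}{4} = - \frac{1}{4}$)
$u^{3}{\left(q \right)} = \left(- \frac{1}{4}\right)^{3} = - \frac{1}{64}$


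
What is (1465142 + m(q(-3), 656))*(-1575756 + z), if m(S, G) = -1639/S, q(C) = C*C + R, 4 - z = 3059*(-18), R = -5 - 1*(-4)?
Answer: -8910860946465/4 ≈ -2.2277e+12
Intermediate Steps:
R = -1 (R = -5 + 4 = -1)
z = 55066 (z = 4 - 3059*(-18) = 4 - 1*(-55062) = 4 + 55062 = 55066)
q(C) = -1 + C² (q(C) = C*C - 1 = C² - 1 = -1 + C²)
(1465142 + m(q(-3), 656))*(-1575756 + z) = (1465142 - 1639/(-1 + (-3)²))*(-1575756 + 55066) = (1465142 - 1639/(-1 + 9))*(-1520690) = (1465142 - 1639/8)*(-1520690) = (11719497/8)*(-1520690) = -8910860946465/4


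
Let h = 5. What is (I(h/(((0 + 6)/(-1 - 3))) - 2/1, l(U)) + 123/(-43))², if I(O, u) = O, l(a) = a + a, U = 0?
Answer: 1117249/16641 ≈ 67.138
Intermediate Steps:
l(a) = 2*a
(I(h/(((0 + 6)/(-1 - 3))) - 2/1, l(U)) + 123/(-43))² = ((5/(((0 + 6)/(-1 - 3))) - 2/1) + 123/(-43))² = ((5/((6/(-4))) - 2*1) + 123*(-1/43))² = ((5/((6*(-¼))) - 2) - 123/43)² = ((5/(-3/2) - 2) - 123/43)² = ((5*(-⅔) - 2) - 123/43)² = ((-10/3 - 2) - 123/43)² = (-16/3 - 123/43)² = (-1057/129)² = 1117249/16641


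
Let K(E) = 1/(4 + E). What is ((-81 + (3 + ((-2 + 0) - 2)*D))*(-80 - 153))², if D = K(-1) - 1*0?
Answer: 3075146116/9 ≈ 3.4168e+8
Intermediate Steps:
D = ⅓ (D = 1/(4 - 1) - 1*0 = 1/3 + 0 = ⅓ + 0 = ⅓ ≈ 0.33333)
((-81 + (3 + ((-2 + 0) - 2)*D))*(-80 - 153))² = ((-81 + (3 + ((-2 + 0) - 2)*(⅓)))*(-80 - 153))² = ((-81 + (3 + (-2 - 2)*(⅓)))*(-233))² = ((-81 + (3 - 4*⅓))*(-233))² = ((-81 + (3 - 4/3))*(-233))² = ((-81 + 5/3)*(-233))² = (-238/3*(-233))² = (55454/3)² = 3075146116/9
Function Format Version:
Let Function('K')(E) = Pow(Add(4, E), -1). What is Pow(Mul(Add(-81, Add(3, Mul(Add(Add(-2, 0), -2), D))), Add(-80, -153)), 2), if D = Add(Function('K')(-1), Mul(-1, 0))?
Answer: Rational(3075146116, 9) ≈ 3.4168e+8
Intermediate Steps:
D = Rational(1, 3) (D = Add(Pow(Add(4, -1), -1), Mul(-1, 0)) = Add(Pow(3, -1), 0) = Add(Rational(1, 3), 0) = Rational(1, 3) ≈ 0.33333)
Pow(Mul(Add(-81, Add(3, Mul(Add(Add(-2, 0), -2), D))), Add(-80, -153)), 2) = Pow(Mul(Add(-81, Add(3, Mul(Add(Add(-2, 0), -2), Rational(1, 3)))), Add(-80, -153)), 2) = Pow(Mul(Add(-81, Add(3, Mul(Add(-2, -2), Rational(1, 3)))), -233), 2) = Pow(Mul(Add(-81, Add(3, Mul(-4, Rational(1, 3)))), -233), 2) = Pow(Mul(Add(-81, Add(3, Rational(-4, 3))), -233), 2) = Pow(Mul(Add(-81, Rational(5, 3)), -233), 2) = Pow(Mul(Rational(-238, 3), -233), 2) = Pow(Rational(55454, 3), 2) = Rational(3075146116, 9)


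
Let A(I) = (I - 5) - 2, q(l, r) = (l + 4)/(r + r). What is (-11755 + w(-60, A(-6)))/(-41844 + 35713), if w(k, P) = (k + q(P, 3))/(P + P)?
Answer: 611137/318812 ≈ 1.9169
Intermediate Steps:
q(l, r) = (4 + l)/(2*r) (q(l, r) = (4 + l)/((2*r)) = (4 + l)*(1/(2*r)) = (4 + l)/(2*r))
A(I) = -7 + I (A(I) = (-5 + I) - 2 = -7 + I)
w(k, P) = (⅔ + k + P/6)/(2*P) (w(k, P) = (k + (½)*(4 + P)/3)/(P + P) = (k + (½)*(⅓)*(4 + P))/((2*P)) = (k + (⅔ + P/6))*(1/(2*P)) = (⅔ + k + P/6)*(1/(2*P)) = (⅔ + k + P/6)/(2*P))
(-11755 + w(-60, A(-6)))/(-41844 + 35713) = (-11755 + (4 + (-7 - 6) + 6*(-60))/(12*(-7 - 6)))/(-41844 + 35713) = (-11755 + (1/12)*(4 - 13 - 360)/(-13))/(-6131) = (-11755 + (1/12)*(-1/13)*(-369))*(-1/6131) = (-11755 + 123/52)*(-1/6131) = -611137/52*(-1/6131) = 611137/318812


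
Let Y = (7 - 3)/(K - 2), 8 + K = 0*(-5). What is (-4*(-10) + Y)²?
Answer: 39204/25 ≈ 1568.2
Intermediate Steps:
K = -8 (K = -8 + 0*(-5) = -8 + 0 = -8)
Y = -⅖ (Y = (7 - 3)/(-8 - 2) = 4/(-10) = 4*(-⅒) = -⅖ ≈ -0.40000)
(-4*(-10) + Y)² = (-4*(-10) - ⅖)² = (40 - ⅖)² = (198/5)² = 39204/25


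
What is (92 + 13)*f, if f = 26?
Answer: 2730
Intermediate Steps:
(92 + 13)*f = (92 + 13)*26 = 105*26 = 2730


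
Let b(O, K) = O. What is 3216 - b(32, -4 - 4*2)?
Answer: 3184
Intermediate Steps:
3216 - b(32, -4 - 4*2) = 3216 - 1*32 = 3216 - 32 = 3184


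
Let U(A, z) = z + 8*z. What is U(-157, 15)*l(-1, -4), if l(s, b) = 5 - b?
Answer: 1215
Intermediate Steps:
U(A, z) = 9*z
U(-157, 15)*l(-1, -4) = (9*15)*(5 - 1*(-4)) = 135*(5 + 4) = 135*9 = 1215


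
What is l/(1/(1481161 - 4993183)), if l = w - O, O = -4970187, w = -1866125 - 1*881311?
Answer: -7806350412522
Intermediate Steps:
w = -2747436 (w = -1866125 - 881311 = -2747436)
l = 2222751 (l = -2747436 - 1*(-4970187) = -2747436 + 4970187 = 2222751)
l/(1/(1481161 - 4993183)) = 2222751/(1/(1481161 - 4993183)) = 2222751/(1/(-3512022)) = 2222751/(-1/3512022) = 2222751*(-3512022) = -7806350412522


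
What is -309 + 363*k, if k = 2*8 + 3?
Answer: 6588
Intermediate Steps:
k = 19 (k = 16 + 3 = 19)
-309 + 363*k = -309 + 363*19 = -309 + 6897 = 6588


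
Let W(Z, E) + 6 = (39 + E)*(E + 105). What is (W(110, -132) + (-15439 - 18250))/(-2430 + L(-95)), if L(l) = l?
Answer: 31184/2525 ≈ 12.350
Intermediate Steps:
W(Z, E) = -6 + (39 + E)*(105 + E) (W(Z, E) = -6 + (39 + E)*(E + 105) = -6 + (39 + E)*(105 + E))
(W(110, -132) + (-15439 - 18250))/(-2430 + L(-95)) = ((4089 + (-132)² + 144*(-132)) + (-15439 - 18250))/(-2430 - 95) = ((4089 + 17424 - 19008) - 33689)/(-2525) = (2505 - 33689)*(-1/2525) = -31184*(-1/2525) = 31184/2525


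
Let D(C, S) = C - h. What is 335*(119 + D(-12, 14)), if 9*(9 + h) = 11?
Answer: 346055/9 ≈ 38451.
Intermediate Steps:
h = -70/9 (h = -9 + (1/9)*11 = -9 + 11/9 = -70/9 ≈ -7.7778)
D(C, S) = 70/9 + C (D(C, S) = C - 1*(-70/9) = C + 70/9 = 70/9 + C)
335*(119 + D(-12, 14)) = 335*(119 + (70/9 - 12)) = 335*(119 - 38/9) = 335*(1033/9) = 346055/9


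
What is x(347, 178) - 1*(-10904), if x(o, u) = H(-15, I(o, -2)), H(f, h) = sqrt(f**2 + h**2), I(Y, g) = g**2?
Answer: 10904 + sqrt(241) ≈ 10920.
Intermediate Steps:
x(o, u) = sqrt(241) (x(o, u) = sqrt((-15)**2 + ((-2)**2)**2) = sqrt(225 + 4**2) = sqrt(225 + 16) = sqrt(241))
x(347, 178) - 1*(-10904) = sqrt(241) - 1*(-10904) = sqrt(241) + 10904 = 10904 + sqrt(241)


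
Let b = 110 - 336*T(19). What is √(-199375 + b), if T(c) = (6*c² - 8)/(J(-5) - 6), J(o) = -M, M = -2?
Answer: I*√17993 ≈ 134.14*I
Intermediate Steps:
J(o) = 2 (J(o) = -1*(-2) = 2)
T(c) = 2 - 3*c²/2 (T(c) = (6*c² - 8)/(2 - 6) = (-8 + 6*c²)/(-4) = (-8 + 6*c²)*(-¼) = 2 - 3*c²/2)
b = 181382 (b = 110 - 336*(2 - 3/2*19²) = 110 - 336*(2 - 3/2*361) = 110 - 336*(2 - 1083/2) = 110 - 336*(-1079/2) = 110 + 181272 = 181382)
√(-199375 + b) = √(-199375 + 181382) = √(-17993) = I*√17993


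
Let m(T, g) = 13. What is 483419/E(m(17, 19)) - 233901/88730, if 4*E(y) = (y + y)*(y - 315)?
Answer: -43352915533/174176990 ≈ -248.90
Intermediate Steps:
E(y) = y*(-315 + y)/2 (E(y) = ((y + y)*(y - 315))/4 = ((2*y)*(-315 + y))/4 = (2*y*(-315 + y))/4 = y*(-315 + y)/2)
483419/E(m(17, 19)) - 233901/88730 = 483419/(((½)*13*(-315 + 13))) - 233901/88730 = 483419/(((½)*13*(-302))) - 233901*1/88730 = 483419/(-1963) - 233901/88730 = 483419*(-1/1963) - 233901/88730 = -483419/1963 - 233901/88730 = -43352915533/174176990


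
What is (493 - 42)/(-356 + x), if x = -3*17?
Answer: -41/37 ≈ -1.1081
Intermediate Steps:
x = -51
(493 - 42)/(-356 + x) = (493 - 42)/(-356 - 51) = 451/(-407) = 451*(-1/407) = -41/37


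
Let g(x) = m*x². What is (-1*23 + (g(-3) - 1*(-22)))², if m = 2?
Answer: 289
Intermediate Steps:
g(x) = 2*x²
(-1*23 + (g(-3) - 1*(-22)))² = (-1*23 + (2*(-3)² - 1*(-22)))² = (-23 + (2*9 + 22))² = (-23 + (18 + 22))² = (-23 + 40)² = 17² = 289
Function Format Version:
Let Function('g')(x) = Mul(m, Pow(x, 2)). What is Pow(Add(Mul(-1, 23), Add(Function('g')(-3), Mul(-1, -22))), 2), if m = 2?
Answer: 289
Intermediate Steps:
Function('g')(x) = Mul(2, Pow(x, 2))
Pow(Add(Mul(-1, 23), Add(Function('g')(-3), Mul(-1, -22))), 2) = Pow(Add(Mul(-1, 23), Add(Mul(2, Pow(-3, 2)), Mul(-1, -22))), 2) = Pow(Add(-23, Add(Mul(2, 9), 22)), 2) = Pow(Add(-23, Add(18, 22)), 2) = Pow(Add(-23, 40), 2) = Pow(17, 2) = 289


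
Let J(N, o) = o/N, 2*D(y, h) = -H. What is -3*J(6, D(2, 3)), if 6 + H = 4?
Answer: -½ ≈ -0.50000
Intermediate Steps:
H = -2 (H = -6 + 4 = -2)
D(y, h) = 1 (D(y, h) = (-1*(-2))/2 = (½)*2 = 1)
-3*J(6, D(2, 3)) = -3/6 = -3*⅙ = -½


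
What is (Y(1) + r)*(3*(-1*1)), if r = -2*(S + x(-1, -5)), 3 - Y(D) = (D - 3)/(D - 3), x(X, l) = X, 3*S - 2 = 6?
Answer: 4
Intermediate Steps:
S = 8/3 (S = ⅔ + (⅓)*6 = ⅔ + 2 = 8/3 ≈ 2.6667)
Y(D) = 2 (Y(D) = 3 - (D - 3)/(D - 3) = 3 - (-3 + D)/(-3 + D) = 3 - 1*1 = 3 - 1 = 2)
r = -10/3 (r = -2*(8/3 - 1) = -2*5/3 = -10/3 ≈ -3.3333)
(Y(1) + r)*(3*(-1*1)) = (2 - 10/3)*(3*(-1*1)) = -4*(-1) = -4/3*(-3) = 4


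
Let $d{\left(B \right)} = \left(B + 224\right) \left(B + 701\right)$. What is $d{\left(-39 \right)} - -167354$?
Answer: $289824$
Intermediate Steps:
$d{\left(B \right)} = \left(224 + B\right) \left(701 + B\right)$
$d{\left(-39 \right)} - -167354 = \left(157024 + \left(-39\right)^{2} + 925 \left(-39\right)\right) - -167354 = \left(157024 + 1521 - 36075\right) + 167354 = 122470 + 167354 = 289824$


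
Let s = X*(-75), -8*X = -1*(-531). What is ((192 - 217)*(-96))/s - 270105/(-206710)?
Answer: 39268703/21952602 ≈ 1.7888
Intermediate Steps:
X = -531/8 (X = -(-1)*(-531)/8 = -⅛*531 = -531/8 ≈ -66.375)
s = 39825/8 (s = -531/8*(-75) = 39825/8 ≈ 4978.1)
((192 - 217)*(-96))/s - 270105/(-206710) = ((192 - 217)*(-96))/(39825/8) - 270105/(-206710) = -25*(-96)*(8/39825) - 270105*(-1/206710) = 2400*(8/39825) + 54021/41342 = 256/531 + 54021/41342 = 39268703/21952602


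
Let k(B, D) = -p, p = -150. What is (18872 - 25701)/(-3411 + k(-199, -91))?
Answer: 6829/3261 ≈ 2.0941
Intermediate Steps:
k(B, D) = 150 (k(B, D) = -1*(-150) = 150)
(18872 - 25701)/(-3411 + k(-199, -91)) = (18872 - 25701)/(-3411 + 150) = -6829/(-3261) = -6829*(-1/3261) = 6829/3261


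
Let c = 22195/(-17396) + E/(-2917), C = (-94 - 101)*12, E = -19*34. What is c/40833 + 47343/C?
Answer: -104803936888163/5180087854890 ≈ -20.232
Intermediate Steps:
E = -646
C = -2340 (C = -195*12 = -2340)
c = -53504999/50744132 (c = 22195/(-17396) - 646/(-2917) = 22195*(-1/17396) - 646*(-1/2917) = -22195/17396 + 646/2917 = -53504999/50744132 ≈ -1.0544)
c/40833 + 47343/C = -53504999/50744132/40833 + 47343/(-2340) = -53504999/50744132*1/40833 + 47343*(-1/2340) = -53504999/2072035141956 - 15781/780 = -104803936888163/5180087854890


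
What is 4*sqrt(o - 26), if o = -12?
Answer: 4*I*sqrt(38) ≈ 24.658*I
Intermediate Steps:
4*sqrt(o - 26) = 4*sqrt(-12 - 26) = 4*sqrt(-38) = 4*(I*sqrt(38)) = 4*I*sqrt(38)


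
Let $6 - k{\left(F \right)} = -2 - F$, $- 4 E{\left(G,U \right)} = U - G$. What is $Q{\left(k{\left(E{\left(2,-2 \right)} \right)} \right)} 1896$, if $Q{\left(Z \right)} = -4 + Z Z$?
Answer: $145992$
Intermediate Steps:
$E{\left(G,U \right)} = - \frac{U}{4} + \frac{G}{4}$ ($E{\left(G,U \right)} = - \frac{U - G}{4} = - \frac{U}{4} + \frac{G}{4}$)
$k{\left(F \right)} = 8 + F$ ($k{\left(F \right)} = 6 - \left(-2 - F\right) = 6 + \left(2 + F\right) = 8 + F$)
$Q{\left(Z \right)} = -4 + Z^{2}$
$Q{\left(k{\left(E{\left(2,-2 \right)} \right)} \right)} 1896 = \left(-4 + \left(8 + \left(\left(- \frac{1}{4}\right) \left(-2\right) + \frac{1}{4} \cdot 2\right)\right)^{2}\right) 1896 = \left(-4 + \left(8 + \left(\frac{1}{2} + \frac{1}{2}\right)\right)^{2}\right) 1896 = \left(-4 + \left(8 + 1\right)^{2}\right) 1896 = \left(-4 + 9^{2}\right) 1896 = \left(-4 + 81\right) 1896 = 77 \cdot 1896 = 145992$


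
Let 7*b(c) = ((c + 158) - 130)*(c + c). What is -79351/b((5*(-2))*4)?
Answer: -555457/960 ≈ -578.60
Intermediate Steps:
b(c) = 2*c*(28 + c)/7 (b(c) = (((c + 158) - 130)*(c + c))/7 = (((158 + c) - 130)*(2*c))/7 = ((28 + c)*(2*c))/7 = (2*c*(28 + c))/7 = 2*c*(28 + c)/7)
-79351/b((5*(-2))*4) = -79351*(-7/(80*(28 + (5*(-2))*4))) = -79351*(-7/(80*(28 - 10*4))) = -79351*(-7/(80*(28 - 40))) = -79351/((2/7)*(-40)*(-12)) = -79351/960/7 = -79351*7/960 = -555457/960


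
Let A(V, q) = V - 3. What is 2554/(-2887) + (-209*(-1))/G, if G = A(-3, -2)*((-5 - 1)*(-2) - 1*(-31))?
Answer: -1262315/744846 ≈ -1.6947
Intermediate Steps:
A(V, q) = -3 + V
G = -258 (G = (-3 - 3)*((-5 - 1)*(-2) - 1*(-31)) = -6*(-6*(-2) + 31) = -6*(12 + 31) = -6*43 = -258)
2554/(-2887) + (-209*(-1))/G = 2554/(-2887) - 209*(-1)/(-258) = 2554*(-1/2887) + 209*(-1/258) = -2554/2887 - 209/258 = -1262315/744846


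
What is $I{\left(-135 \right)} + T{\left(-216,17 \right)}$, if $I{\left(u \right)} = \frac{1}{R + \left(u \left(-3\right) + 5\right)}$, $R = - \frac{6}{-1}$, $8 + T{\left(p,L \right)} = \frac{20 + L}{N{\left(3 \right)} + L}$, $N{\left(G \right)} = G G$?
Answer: $- \frac{2735}{416} \approx -6.5745$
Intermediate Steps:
$N{\left(G \right)} = G^{2}$
$T{\left(p,L \right)} = -8 + \frac{20 + L}{9 + L}$ ($T{\left(p,L \right)} = -8 + \frac{20 + L}{3^{2} + L} = -8 + \frac{20 + L}{9 + L}$)
$R = 6$ ($R = \left(-6\right) \left(-1\right) = 6$)
$I{\left(u \right)} = \frac{1}{11 - 3 u}$ ($I{\left(u \right)} = \frac{1}{6 + \left(u \left(-3\right) + 5\right)} = \frac{1}{6 - \left(-5 + 3 u\right)} = \frac{1}{11 - 3 u}$)
$I{\left(-135 \right)} + T{\left(-216,17 \right)} = \frac{1}{11 - -405} + \frac{-52 - 119}{9 + 17} = \frac{1}{11 + 405} + \frac{-52 - 119}{26} = \frac{1}{416} + \frac{1}{26} \left(-171\right) = \frac{1}{416} - \frac{171}{26} = - \frac{2735}{416}$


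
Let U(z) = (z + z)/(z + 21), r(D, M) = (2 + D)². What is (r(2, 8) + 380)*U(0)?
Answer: 0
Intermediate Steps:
U(z) = 2*z/(21 + z) (U(z) = (2*z)/(21 + z) = 2*z/(21 + z))
(r(2, 8) + 380)*U(0) = ((2 + 2)² + 380)*(2*0/(21 + 0)) = (4² + 380)*(2*0/21) = (16 + 380)*(2*0*(1/21)) = 396*0 = 0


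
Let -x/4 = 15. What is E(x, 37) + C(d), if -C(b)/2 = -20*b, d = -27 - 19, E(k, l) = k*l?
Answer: -4060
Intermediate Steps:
x = -60 (x = -4*15 = -60)
d = -46
C(b) = 40*b (C(b) = -(-40)*b = 40*b)
E(x, 37) + C(d) = -60*37 + 40*(-46) = -2220 - 1840 = -4060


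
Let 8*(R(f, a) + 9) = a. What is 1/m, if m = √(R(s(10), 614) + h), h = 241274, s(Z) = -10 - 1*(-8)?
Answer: 2*√107263/321789 ≈ 0.0020356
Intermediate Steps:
s(Z) = -2 (s(Z) = -10 + 8 = -2)
R(f, a) = -9 + a/8
m = 3*√107263/2 (m = √((-9 + (⅛)*614) + 241274) = √((-9 + 307/4) + 241274) = √(271/4 + 241274) = √(965367/4) = 3*√107263/2 ≈ 491.27)
1/m = 1/(3*√107263/2) = 2*√107263/321789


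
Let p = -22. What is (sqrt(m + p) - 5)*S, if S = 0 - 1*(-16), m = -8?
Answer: -80 + 16*I*sqrt(30) ≈ -80.0 + 87.636*I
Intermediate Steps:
S = 16 (S = 0 + 16 = 16)
(sqrt(m + p) - 5)*S = (sqrt(-8 - 22) - 5)*16 = (sqrt(-30) - 5)*16 = (I*sqrt(30) - 5)*16 = (-5 + I*sqrt(30))*16 = -80 + 16*I*sqrt(30)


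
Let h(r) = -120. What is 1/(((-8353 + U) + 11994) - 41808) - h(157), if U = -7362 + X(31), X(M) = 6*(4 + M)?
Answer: 5438279/45319 ≈ 120.00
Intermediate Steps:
X(M) = 24 + 6*M
U = -7152 (U = -7362 + (24 + 6*31) = -7362 + (24 + 186) = -7362 + 210 = -7152)
1/(((-8353 + U) + 11994) - 41808) - h(157) = 1/(((-8353 - 7152) + 11994) - 41808) - 1*(-120) = 1/((-15505 + 11994) - 41808) + 120 = 1/(-3511 - 41808) + 120 = 1/(-45319) + 120 = -1/45319 + 120 = 5438279/45319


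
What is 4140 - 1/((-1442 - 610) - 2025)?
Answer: 16878781/4077 ≈ 4140.0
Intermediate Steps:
4140 - 1/((-1442 - 610) - 2025) = 4140 - 1/(-2052 - 2025) = 4140 - 1/(-4077) = 4140 - 1*(-1/4077) = 4140 + 1/4077 = 16878781/4077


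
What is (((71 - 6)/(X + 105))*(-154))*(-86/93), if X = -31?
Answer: 430430/3441 ≈ 125.09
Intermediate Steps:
(((71 - 6)/(X + 105))*(-154))*(-86/93) = (((71 - 6)/(-31 + 105))*(-154))*(-86/93) = ((65/74)*(-154))*(-86*1/93) = ((65*(1/74))*(-154))*(-86/93) = ((65/74)*(-154))*(-86/93) = -5005/37*(-86/93) = 430430/3441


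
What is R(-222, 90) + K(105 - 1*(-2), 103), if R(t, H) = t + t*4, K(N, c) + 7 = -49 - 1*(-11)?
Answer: -1155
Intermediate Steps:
K(N, c) = -45 (K(N, c) = -7 + (-49 - 1*(-11)) = -7 + (-49 + 11) = -7 - 38 = -45)
R(t, H) = 5*t (R(t, H) = t + 4*t = 5*t)
R(-222, 90) + K(105 - 1*(-2), 103) = 5*(-222) - 45 = -1110 - 45 = -1155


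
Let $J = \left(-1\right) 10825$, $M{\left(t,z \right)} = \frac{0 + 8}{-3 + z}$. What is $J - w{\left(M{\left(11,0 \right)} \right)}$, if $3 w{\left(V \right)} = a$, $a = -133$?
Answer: $- \frac{32342}{3} \approx -10781.0$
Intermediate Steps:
$M{\left(t,z \right)} = \frac{8}{-3 + z}$
$J = -10825$
$w{\left(V \right)} = - \frac{133}{3}$ ($w{\left(V \right)} = \frac{1}{3} \left(-133\right) = - \frac{133}{3}$)
$J - w{\left(M{\left(11,0 \right)} \right)} = -10825 - - \frac{133}{3} = -10825 + \frac{133}{3} = - \frac{32342}{3}$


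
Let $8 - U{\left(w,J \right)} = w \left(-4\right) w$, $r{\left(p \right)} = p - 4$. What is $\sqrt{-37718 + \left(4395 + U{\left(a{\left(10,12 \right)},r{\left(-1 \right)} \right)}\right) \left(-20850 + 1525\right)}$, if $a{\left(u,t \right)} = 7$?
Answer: $i \sqrt{88913393} \approx 9429.4 i$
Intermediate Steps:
$r{\left(p \right)} = -4 + p$ ($r{\left(p \right)} = p - 4 = -4 + p$)
$U{\left(w,J \right)} = 8 + 4 w^{2}$ ($U{\left(w,J \right)} = 8 - w \left(-4\right) w = 8 - - 4 w w = 8 - - 4 w^{2} = 8 + 4 w^{2}$)
$\sqrt{-37718 + \left(4395 + U{\left(a{\left(10,12 \right)},r{\left(-1 \right)} \right)}\right) \left(-20850 + 1525\right)} = \sqrt{-37718 + \left(4395 + \left(8 + 4 \cdot 7^{2}\right)\right) \left(-20850 + 1525\right)} = \sqrt{-37718 + \left(4395 + \left(8 + 4 \cdot 49\right)\right) \left(-19325\right)} = \sqrt{-37718 + \left(4395 + \left(8 + 196\right)\right) \left(-19325\right)} = \sqrt{-37718 + \left(4395 + 204\right) \left(-19325\right)} = \sqrt{-37718 + 4599 \left(-19325\right)} = \sqrt{-37718 - 88875675} = \sqrt{-88913393} = i \sqrt{88913393}$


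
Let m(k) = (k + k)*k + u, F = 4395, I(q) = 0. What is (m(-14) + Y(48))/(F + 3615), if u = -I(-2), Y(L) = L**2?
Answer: 1348/4005 ≈ 0.33658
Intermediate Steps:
u = 0 (u = -1*0 = 0)
m(k) = 2*k**2 (m(k) = (k + k)*k + 0 = (2*k)*k + 0 = 2*k**2 + 0 = 2*k**2)
(m(-14) + Y(48))/(F + 3615) = (2*(-14)**2 + 48**2)/(4395 + 3615) = (2*196 + 2304)/8010 = (392 + 2304)*(1/8010) = 2696*(1/8010) = 1348/4005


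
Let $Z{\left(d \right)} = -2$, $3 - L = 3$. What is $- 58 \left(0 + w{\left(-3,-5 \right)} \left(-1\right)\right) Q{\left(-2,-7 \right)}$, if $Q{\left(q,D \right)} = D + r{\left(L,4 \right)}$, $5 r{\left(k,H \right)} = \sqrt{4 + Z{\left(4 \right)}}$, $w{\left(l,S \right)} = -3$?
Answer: $1218 - \frac{174 \sqrt{2}}{5} \approx 1168.8$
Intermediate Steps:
$L = 0$ ($L = 3 - 3 = 0$)
$r{\left(k,H \right)} = \frac{\sqrt{2}}{5}$ ($r{\left(k,H \right)} = \frac{\sqrt{4 - 2}}{5} = \frac{\sqrt{2}}{5}$)
$Q{\left(q,D \right)} = D + \frac{\sqrt{2}}{5}$
$- 58 \left(0 + w{\left(-3,-5 \right)} \left(-1\right)\right) Q{\left(-2,-7 \right)} = - 58 \left(0 - -3\right) \left(-7 + \frac{\sqrt{2}}{5}\right) = - 58 \left(0 + 3\right) \left(-7 + \frac{\sqrt{2}}{5}\right) = \left(-58\right) 3 \left(-7 + \frac{\sqrt{2}}{5}\right) = - 174 \left(-7 + \frac{\sqrt{2}}{5}\right) = 1218 - \frac{174 \sqrt{2}}{5}$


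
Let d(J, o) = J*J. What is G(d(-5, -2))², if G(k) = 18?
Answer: 324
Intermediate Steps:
d(J, o) = J²
G(d(-5, -2))² = 18² = 324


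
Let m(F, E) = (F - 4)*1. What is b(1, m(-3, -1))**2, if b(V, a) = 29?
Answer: 841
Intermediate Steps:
m(F, E) = -4 + F (m(F, E) = (-4 + F)*1 = -4 + F)
b(1, m(-3, -1))**2 = 29**2 = 841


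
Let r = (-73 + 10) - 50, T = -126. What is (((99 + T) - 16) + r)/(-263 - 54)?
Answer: 156/317 ≈ 0.49211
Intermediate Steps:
r = -113 (r = -63 - 50 = -113)
(((99 + T) - 16) + r)/(-263 - 54) = (((99 - 126) - 16) - 113)/(-263 - 54) = ((-27 - 16) - 113)/(-317) = (-43 - 113)*(-1/317) = -156*(-1/317) = 156/317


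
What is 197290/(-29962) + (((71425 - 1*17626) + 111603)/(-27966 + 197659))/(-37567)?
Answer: -628850239845857/95501731683311 ≈ -6.5847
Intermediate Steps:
197290/(-29962) + (((71425 - 1*17626) + 111603)/(-27966 + 197659))/(-37567) = 197290*(-1/29962) + (((71425 - 17626) + 111603)/169693)*(-1/37567) = -98645/14981 + ((53799 + 111603)*(1/169693))*(-1/37567) = -98645/14981 + (165402*(1/169693))*(-1/37567) = -98645/14981 + (165402/169693)*(-1/37567) = -98645/14981 - 165402/6374856931 = -628850239845857/95501731683311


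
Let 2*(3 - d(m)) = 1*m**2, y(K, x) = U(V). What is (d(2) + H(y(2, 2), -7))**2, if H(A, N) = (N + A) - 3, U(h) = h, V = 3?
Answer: 36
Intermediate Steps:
y(K, x) = 3
H(A, N) = -3 + A + N (H(A, N) = (A + N) - 3 = -3 + A + N)
d(m) = 3 - m**2/2
(d(2) + H(y(2, 2), -7))**2 = ((3 - 1/2*2**2) + (-3 + 3 - 7))**2 = ((3 - 1/2*4) - 7)**2 = ((3 - 2) - 7)**2 = (1 - 7)**2 = (-6)**2 = 36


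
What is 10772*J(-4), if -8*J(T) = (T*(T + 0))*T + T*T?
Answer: 64632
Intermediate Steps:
J(T) = -T²/8 - T³/8 (J(T) = -((T*(T + 0))*T + T*T)/8 = -((T*T)*T + T²)/8 = -(T²*T + T²)/8 = -(T³ + T²)/8 = -(T² + T³)/8 = -T²/8 - T³/8)
10772*J(-4) = 10772*((⅛)*(-4)²*(-1 - 1*(-4))) = 10772*((⅛)*16*(-1 + 4)) = 10772*((⅛)*16*3) = 10772*6 = 64632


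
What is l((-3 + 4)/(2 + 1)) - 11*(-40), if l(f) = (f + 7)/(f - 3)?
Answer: 1749/4 ≈ 437.25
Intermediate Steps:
l(f) = (7 + f)/(-3 + f)
l((-3 + 4)/(2 + 1)) - 11*(-40) = (7 + (-3 + 4)/(2 + 1))/(-3 + (-3 + 4)/(2 + 1)) - 11*(-40) = (7 + 1/3)/(-3 + 1/3) + 440 = (7 + 1*(⅓))/(-3 + 1*(⅓)) + 440 = (7 + ⅓)/(-3 + ⅓) + 440 = (22/3)/(-8/3) + 440 = -3/8*22/3 + 440 = -11/4 + 440 = 1749/4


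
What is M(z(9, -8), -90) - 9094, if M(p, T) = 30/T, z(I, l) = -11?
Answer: -27283/3 ≈ -9094.3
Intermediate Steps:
M(z(9, -8), -90) - 9094 = 30/(-90) - 9094 = 30*(-1/90) - 9094 = -⅓ - 9094 = -27283/3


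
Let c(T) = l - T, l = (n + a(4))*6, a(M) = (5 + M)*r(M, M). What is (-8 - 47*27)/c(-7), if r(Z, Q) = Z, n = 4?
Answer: -1277/247 ≈ -5.1700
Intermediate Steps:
a(M) = M*(5 + M) (a(M) = (5 + M)*M = M*(5 + M))
l = 240 (l = (4 + 4*(5 + 4))*6 = (4 + 4*9)*6 = (4 + 36)*6 = 40*6 = 240)
c(T) = 240 - T
(-8 - 47*27)/c(-7) = (-8 - 47*27)/(240 - 1*(-7)) = (-8 - 1269)/(240 + 7) = -1277/247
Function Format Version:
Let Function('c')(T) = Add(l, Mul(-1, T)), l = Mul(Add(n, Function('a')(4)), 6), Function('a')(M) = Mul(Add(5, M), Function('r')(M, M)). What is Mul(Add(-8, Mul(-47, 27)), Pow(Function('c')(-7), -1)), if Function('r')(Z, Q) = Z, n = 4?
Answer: Rational(-1277, 247) ≈ -5.1700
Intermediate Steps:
Function('a')(M) = Mul(M, Add(5, M)) (Function('a')(M) = Mul(Add(5, M), M) = Mul(M, Add(5, M)))
l = 240 (l = Mul(Add(4, Mul(4, Add(5, 4))), 6) = Mul(Add(4, Mul(4, 9)), 6) = Mul(Add(4, 36), 6) = Mul(40, 6) = 240)
Function('c')(T) = Add(240, Mul(-1, T))
Mul(Add(-8, Mul(-47, 27)), Pow(Function('c')(-7), -1)) = Mul(Add(-8, Mul(-47, 27)), Pow(Add(240, Mul(-1, -7)), -1)) = Mul(Add(-8, -1269), Pow(Add(240, 7), -1)) = Mul(-1277, Pow(247, -1)) = Mul(-1277, Rational(1, 247)) = Rational(-1277, 247)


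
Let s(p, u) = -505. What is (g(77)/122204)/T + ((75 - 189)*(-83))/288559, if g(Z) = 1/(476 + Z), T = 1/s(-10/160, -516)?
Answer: 639284996849/19500474411908 ≈ 0.032783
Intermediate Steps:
T = -1/505 (T = 1/(-505) = -1/505 ≈ -0.0019802)
(g(77)/122204)/T + ((75 - 189)*(-83))/288559 = (1/((476 + 77)*122204))/(-1/505) + ((75 - 189)*(-83))/288559 = ((1/122204)/553)*(-505) - 114*(-83)*(1/288559) = ((1/553)*(1/122204))*(-505) + 9462*(1/288559) = (1/67578812)*(-505) + 9462/288559 = -505/67578812 + 9462/288559 = 639284996849/19500474411908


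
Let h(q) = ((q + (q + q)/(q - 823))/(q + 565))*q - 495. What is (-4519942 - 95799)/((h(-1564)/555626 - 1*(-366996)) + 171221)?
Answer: -679515533944008762/79234690277330639 ≈ -8.5760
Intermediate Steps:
h(q) = -495 + q*(q + 2*q/(-823 + q))/(565 + q) (h(q) = ((q + (2*q)/(-823 + q))/(565 + q))*q - 495 = ((q + 2*q/(-823 + q))/(565 + q))*q - 495 = q*(q + 2*q/(-823 + q))/(565 + q) - 495 = -495 + q*(q + 2*q/(-823 + q))/(565 + q))
(-4519942 - 95799)/((h(-1564)/555626 - 1*(-366996)) + 171221) = (-4519942 - 95799)/((((-230172525 - 1*(-1564)**3 - 127710*(-1564) + 1316*(-1564)**2)/(464995 - 1*(-1564)**2 + 258*(-1564)))/555626 - 1*(-366996)) + 171221) = -4615741/((((-230172525 - 1*(-3825694144) + 199738440 + 1316*2446096)/(464995 - 1*2446096 - 403512))*(1/555626) + 366996) + 171221) = -4615741/((((-230172525 + 3825694144 + 199738440 + 3219062336)/(464995 - 2446096 - 403512))*(1/555626) + 366996) + 171221) = -4615741/(((7014322395/(-2384613))*(1/555626) + 366996) + 171221) = -4615741/((-1/2384613*7014322395*(1/555626) + 366996) + 171221) = -4615741/((-779369155/264957*1/555626 + 366996) + 171221) = -4615741/((-779369155/147216998082 + 366996) + 171221) = -4615741/(54028048648732517/147216998082 + 171221) = -4615741/79234690277330639/147216998082 = -4615741*147216998082/79234690277330639 = -679515533944008762/79234690277330639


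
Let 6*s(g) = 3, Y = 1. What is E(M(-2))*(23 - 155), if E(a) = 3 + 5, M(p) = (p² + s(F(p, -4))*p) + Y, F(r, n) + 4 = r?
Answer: -1056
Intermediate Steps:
F(r, n) = -4 + r
s(g) = ½ (s(g) = (⅙)*3 = ½)
M(p) = 1 + p² + p/2 (M(p) = (p² + p/2) + 1 = 1 + p² + p/2)
E(a) = 8
E(M(-2))*(23 - 155) = 8*(23 - 155) = 8*(-132) = -1056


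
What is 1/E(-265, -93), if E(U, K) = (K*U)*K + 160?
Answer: -1/2291825 ≈ -4.3633e-7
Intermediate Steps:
E(U, K) = 160 + U*K² (E(U, K) = U*K² + 160 = 160 + U*K²)
1/E(-265, -93) = 1/(160 - 265*(-93)²) = 1/(160 - 265*8649) = 1/(160 - 2291985) = 1/(-2291825) = -1/2291825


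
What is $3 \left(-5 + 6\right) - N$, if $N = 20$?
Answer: $-17$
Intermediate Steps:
$3 \left(-5 + 6\right) - N = 3 \left(-5 + 6\right) - 20 = 3 \cdot 1 - 20 = 3 - 20 = -17$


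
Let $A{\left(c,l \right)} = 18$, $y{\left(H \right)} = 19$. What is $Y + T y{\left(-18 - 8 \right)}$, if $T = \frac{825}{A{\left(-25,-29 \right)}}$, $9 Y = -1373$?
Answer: $\frac{12929}{18} \approx 718.28$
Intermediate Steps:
$Y = - \frac{1373}{9}$ ($Y = \frac{1}{9} \left(-1373\right) = - \frac{1373}{9} \approx -152.56$)
$T = \frac{275}{6}$ ($T = \frac{825}{18} = 825 \cdot \frac{1}{18} = \frac{275}{6} \approx 45.833$)
$Y + T y{\left(-18 - 8 \right)} = - \frac{1373}{9} + \frac{275}{6} \cdot 19 = - \frac{1373}{9} + \frac{5225}{6} = \frac{12929}{18}$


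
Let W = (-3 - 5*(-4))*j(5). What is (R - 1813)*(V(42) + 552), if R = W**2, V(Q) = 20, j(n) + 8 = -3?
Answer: 18965232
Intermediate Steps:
j(n) = -11 (j(n) = -8 - 3 = -11)
W = -187 (W = (-3 - 5*(-4))*(-11) = (-3 + 20)*(-11) = 17*(-11) = -187)
R = 34969 (R = (-187)**2 = 34969)
(R - 1813)*(V(42) + 552) = (34969 - 1813)*(20 + 552) = 33156*572 = 18965232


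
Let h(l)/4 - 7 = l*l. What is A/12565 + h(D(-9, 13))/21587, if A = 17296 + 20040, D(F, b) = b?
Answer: 2269688/755545 ≈ 3.0040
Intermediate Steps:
h(l) = 28 + 4*l² (h(l) = 28 + 4*(l*l) = 28 + 4*l²)
A = 37336
A/12565 + h(D(-9, 13))/21587 = 37336/12565 + (28 + 4*13²)/21587 = 37336*(1/12565) + (28 + 4*169)*(1/21587) = 104/35 + (28 + 676)*(1/21587) = 104/35 + 704*(1/21587) = 104/35 + 704/21587 = 2269688/755545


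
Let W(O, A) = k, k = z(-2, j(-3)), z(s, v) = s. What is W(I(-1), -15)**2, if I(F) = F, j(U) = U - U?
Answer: 4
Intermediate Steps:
j(U) = 0
k = -2
W(O, A) = -2
W(I(-1), -15)**2 = (-2)**2 = 4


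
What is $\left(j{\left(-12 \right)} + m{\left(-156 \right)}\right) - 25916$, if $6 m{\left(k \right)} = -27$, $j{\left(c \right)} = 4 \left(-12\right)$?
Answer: $- \frac{51937}{2} \approx -25969.0$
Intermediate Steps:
$j{\left(c \right)} = -48$
$m{\left(k \right)} = - \frac{9}{2}$ ($m{\left(k \right)} = \frac{1}{6} \left(-27\right) = - \frac{9}{2}$)
$\left(j{\left(-12 \right)} + m{\left(-156 \right)}\right) - 25916 = \left(-48 - \frac{9}{2}\right) - 25916 = - \frac{105}{2} - 25916 = - \frac{51937}{2}$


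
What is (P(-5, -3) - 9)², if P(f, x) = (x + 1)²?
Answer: 25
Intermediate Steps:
P(f, x) = (1 + x)²
(P(-5, -3) - 9)² = ((1 - 3)² - 9)² = ((-2)² - 9)² = (4 - 9)² = (-5)² = 25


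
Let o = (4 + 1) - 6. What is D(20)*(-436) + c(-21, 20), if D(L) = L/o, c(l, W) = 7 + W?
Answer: 8747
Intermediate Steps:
o = -1 (o = 5 - 6 = -1)
D(L) = -L (D(L) = L/(-1) = L*(-1) = -L)
D(20)*(-436) + c(-21, 20) = -1*20*(-436) + (7 + 20) = -20*(-436) + 27 = 8720 + 27 = 8747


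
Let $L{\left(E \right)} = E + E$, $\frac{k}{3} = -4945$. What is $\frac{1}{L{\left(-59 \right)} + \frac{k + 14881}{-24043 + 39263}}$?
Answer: $- \frac{7610}{897957} \approx -0.0084748$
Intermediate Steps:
$k = -14835$ ($k = 3 \left(-4945\right) = -14835$)
$L{\left(E \right)} = 2 E$
$\frac{1}{L{\left(-59 \right)} + \frac{k + 14881}{-24043 + 39263}} = \frac{1}{2 \left(-59\right) + \frac{-14835 + 14881}{-24043 + 39263}} = \frac{1}{-118 + \frac{46}{15220}} = \frac{1}{-118 + 46 \cdot \frac{1}{15220}} = \frac{1}{-118 + \frac{23}{7610}} = \frac{1}{- \frac{897957}{7610}} = - \frac{7610}{897957}$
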